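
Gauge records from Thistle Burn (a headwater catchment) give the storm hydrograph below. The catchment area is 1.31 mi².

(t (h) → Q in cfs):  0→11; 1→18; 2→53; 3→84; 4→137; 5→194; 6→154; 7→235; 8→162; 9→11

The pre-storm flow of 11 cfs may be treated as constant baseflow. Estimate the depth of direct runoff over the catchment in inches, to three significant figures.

d ≈ 1.12 in

Direct runoff: 0.0, 7.0, 42.0, 73.0, 126.0, 183.0, 143.0, 224.0, 151.0, 0.0 cfs; ΣQ_DR = 949.0 cfs.
V = ΣQ_DR · Δt = 949.0 × 3600 s = 3.416 × 10^6 ft³.
Over A = 1.31 mi², depth = V / A = 1.12 in.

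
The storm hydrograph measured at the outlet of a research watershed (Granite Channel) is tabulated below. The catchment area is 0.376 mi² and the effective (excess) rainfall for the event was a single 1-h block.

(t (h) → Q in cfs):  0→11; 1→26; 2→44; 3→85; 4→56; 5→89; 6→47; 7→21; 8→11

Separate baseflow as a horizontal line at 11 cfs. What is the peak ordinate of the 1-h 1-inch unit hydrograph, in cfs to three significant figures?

Direct runoff: 0.0, 15.0, 33.0, 74.0, 45.0, 78.0, 36.0, 10.0, 0.0 cfs; ΣQ_DR = 291.0 cfs, peak = 78.0 cfs.
Runoff depth d = ΣQ_DR·Δt / A = 291.0 × 3600 / (0.376 mi²) = 1.199 in.
The 1-inch UH is the DRH scaled by (1 in)/d, so U_p = 78.0 × 1/1.199 = 65.0 cfs.

U_p ≈ 65.0 cfs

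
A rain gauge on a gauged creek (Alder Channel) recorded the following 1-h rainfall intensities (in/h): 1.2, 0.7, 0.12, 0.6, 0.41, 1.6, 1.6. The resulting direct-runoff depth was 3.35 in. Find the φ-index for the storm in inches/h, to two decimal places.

φ ≈ 0.47 in/h

Only the 5 blocks with intensity above φ contribute runoff: 1.2, 0.7, 0.6, 1.6, 1.6 in/h.
Σ(I−φ)·Δt = d  ⇒  (1.2+0.7+0.6+1.6+1.6 − 5φ)·1 = 3.35
φ = (5.700 − 3.35/1) / 5 = 0.47 in/h.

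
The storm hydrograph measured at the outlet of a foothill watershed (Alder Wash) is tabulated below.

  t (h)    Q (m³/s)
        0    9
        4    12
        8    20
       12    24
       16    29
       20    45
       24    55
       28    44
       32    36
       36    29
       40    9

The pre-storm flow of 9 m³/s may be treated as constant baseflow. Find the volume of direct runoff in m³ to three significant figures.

V ≈ 3.07 × 10^6 m³

Direct-runoff ordinates (Q − Q_b): 0.0, 3.0, 11.0, 15.0, 20.0, 36.0, 46.0, 35.0, 27.0, 20.0, 0.0 m³/s.
ΣQ_DR = 213.0 m³/s.
With Δt = 4 h = 14400 s, V = ΣQ_DR · Δt = 213.0 × 14400 = 3.07 × 10^6 m³.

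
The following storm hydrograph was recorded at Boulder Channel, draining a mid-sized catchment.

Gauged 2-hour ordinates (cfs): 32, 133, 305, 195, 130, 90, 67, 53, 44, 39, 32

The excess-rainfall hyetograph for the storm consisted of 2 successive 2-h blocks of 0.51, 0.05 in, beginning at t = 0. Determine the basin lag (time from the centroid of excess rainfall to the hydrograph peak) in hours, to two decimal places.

t_L ≈ 2.82 h

Centroid of excess rainfall: t_c = Σ P_i·t̄_i / ΣP_i = 1.1786 h (block centres at 1, 3 h).
Hydrograph peak occurs at t = 4 h, so basin lag t_L = 4 − 1.1786 = 2.82 h.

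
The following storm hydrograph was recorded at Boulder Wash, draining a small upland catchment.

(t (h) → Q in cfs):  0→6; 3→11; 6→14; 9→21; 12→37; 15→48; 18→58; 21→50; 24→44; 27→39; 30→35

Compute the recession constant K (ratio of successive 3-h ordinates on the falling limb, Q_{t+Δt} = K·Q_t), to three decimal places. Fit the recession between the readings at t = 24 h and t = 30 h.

Using the recession-limb readings at t = 24 h and t = 30 h: Q falls from 44 to 35 cfs over 2 intervals.
K = (Q₂/Q₁)^(1/2) = (35/44)^(1/2) = 0.892.

K ≈ 0.892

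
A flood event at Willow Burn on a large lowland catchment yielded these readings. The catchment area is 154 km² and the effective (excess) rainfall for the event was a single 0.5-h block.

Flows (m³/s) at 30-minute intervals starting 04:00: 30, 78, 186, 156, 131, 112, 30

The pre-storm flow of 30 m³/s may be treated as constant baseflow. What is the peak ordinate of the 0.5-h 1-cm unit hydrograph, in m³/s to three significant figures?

U_p ≈ 260 m³/s

Direct runoff: 0.0, 48.0, 156.0, 126.0, 101.0, 82.0, 0.0 m³/s; ΣQ_DR = 513.0 m³/s, peak = 156.0 m³/s.
Runoff depth d = ΣQ_DR·Δt / A = 513.0 × 1800 / (154 km²) = 5.996 mm.
The 1-cm UH is the DRH scaled by (10 mm)/d, so U_p = 156.0 × 10/5.996 = 260 m³/s.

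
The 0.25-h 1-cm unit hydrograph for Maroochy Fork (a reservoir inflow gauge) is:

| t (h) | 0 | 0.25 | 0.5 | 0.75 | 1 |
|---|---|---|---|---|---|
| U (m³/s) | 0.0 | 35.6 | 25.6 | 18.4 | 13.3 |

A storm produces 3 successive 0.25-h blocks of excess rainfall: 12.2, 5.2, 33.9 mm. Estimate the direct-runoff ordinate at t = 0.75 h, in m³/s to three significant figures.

By discrete convolution, Q_j = Σ (P_i / 10 mm) · U_{j−i}.
At t = 0.75 h (j=3): Q = (12.2/10)·18.4 + (5.2/10)·25.6 + (33.9/10)·35.6 = 156 m³/s.

Q ≈ 156 m³/s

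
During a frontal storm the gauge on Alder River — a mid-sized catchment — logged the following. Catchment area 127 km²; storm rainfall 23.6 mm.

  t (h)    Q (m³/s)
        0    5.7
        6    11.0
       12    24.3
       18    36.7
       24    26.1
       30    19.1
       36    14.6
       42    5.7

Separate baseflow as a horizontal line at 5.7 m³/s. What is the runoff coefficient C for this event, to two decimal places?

ΣQ_DR = 97.60 m³/s; V = ΣQ_DR·Δt = 2.108 × 10^6 m³.
Runoff depth d = V / A = 16.60 mm.
C = d / P = 16.60 / 23.6 = 0.70.

C ≈ 0.70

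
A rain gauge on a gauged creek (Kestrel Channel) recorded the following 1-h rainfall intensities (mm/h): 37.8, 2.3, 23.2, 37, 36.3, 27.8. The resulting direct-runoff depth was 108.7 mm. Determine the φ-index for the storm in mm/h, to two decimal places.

φ ≈ 10.68 mm/h

Only the 5 blocks with intensity above φ contribute runoff: 37.8, 23.2, 37, 36.3, 27.8 mm/h.
Σ(I−φ)·Δt = d  ⇒  (37.8+23.2+37+36.3+27.8 − 5φ)·1 = 108.7
φ = (162.1 − 108.7/1) / 5 = 10.68 mm/h.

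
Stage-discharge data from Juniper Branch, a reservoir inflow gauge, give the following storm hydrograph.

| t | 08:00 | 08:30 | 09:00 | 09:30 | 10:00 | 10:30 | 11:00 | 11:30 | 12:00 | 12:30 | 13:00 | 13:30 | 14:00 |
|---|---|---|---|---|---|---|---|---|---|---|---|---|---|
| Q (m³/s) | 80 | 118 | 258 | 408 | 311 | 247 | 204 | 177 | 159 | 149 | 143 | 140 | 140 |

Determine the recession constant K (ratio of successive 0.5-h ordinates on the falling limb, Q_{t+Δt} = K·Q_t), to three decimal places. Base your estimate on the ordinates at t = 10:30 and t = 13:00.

Using the recession-limb readings at t = 10:30 and t = 13:00: Q falls from 247 to 143 m³/s over 5 intervals.
K = (Q₂/Q₁)^(1/5) = (143/247)^(1/5) = 0.896.

K ≈ 0.896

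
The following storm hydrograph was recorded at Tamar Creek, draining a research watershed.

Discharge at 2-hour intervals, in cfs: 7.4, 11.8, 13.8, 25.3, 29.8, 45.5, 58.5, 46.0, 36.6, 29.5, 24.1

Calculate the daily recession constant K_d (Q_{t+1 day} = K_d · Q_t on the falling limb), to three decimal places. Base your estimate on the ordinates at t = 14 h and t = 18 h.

K_d ≈ 0.070

Between t = 14 h and t = 18 h the flow falls from 46.0 to 29.5 cfs over 2×2 h = 4 h.
Per-interval ratio K = (29.5/46.0)^(1/2) = 0.8008; K_d = K^(24/2) = 0.070.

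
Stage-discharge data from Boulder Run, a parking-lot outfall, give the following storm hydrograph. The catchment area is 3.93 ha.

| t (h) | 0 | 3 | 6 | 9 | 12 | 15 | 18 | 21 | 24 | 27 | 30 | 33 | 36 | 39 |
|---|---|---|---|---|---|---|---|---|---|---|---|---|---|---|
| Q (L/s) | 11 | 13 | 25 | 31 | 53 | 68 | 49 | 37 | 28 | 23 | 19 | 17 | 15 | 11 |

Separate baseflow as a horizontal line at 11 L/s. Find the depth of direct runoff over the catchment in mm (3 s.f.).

Direct runoff: 0.0, 2.0, 14.0, 20.0, 42.0, 57.0, 38.0, 26.0, 17.0, 12.0, 8.0, 6.0, 4.0, 0.0 L/s; ΣQ_DR = 246.0 L/s.
V = ΣQ_DR · Δt = 246.0 × 10800 s = 2.657 × 10^6 L.
Over A = 3.93 ha, depth = V / A = 67.6 mm.

d ≈ 67.6 mm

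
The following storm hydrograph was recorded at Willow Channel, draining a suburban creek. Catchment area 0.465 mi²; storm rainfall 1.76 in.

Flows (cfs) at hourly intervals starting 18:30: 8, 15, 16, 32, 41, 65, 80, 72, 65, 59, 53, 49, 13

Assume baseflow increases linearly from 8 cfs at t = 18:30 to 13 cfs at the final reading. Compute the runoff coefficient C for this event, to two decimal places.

ΣQ_DR = 431.5 cfs; V = ΣQ_DR·Δt = 1.553 × 10^6 ft³.
Runoff depth d = V / A = 1.438 in.
C = d / P = 1.438 / 1.76 = 0.82.

C ≈ 0.82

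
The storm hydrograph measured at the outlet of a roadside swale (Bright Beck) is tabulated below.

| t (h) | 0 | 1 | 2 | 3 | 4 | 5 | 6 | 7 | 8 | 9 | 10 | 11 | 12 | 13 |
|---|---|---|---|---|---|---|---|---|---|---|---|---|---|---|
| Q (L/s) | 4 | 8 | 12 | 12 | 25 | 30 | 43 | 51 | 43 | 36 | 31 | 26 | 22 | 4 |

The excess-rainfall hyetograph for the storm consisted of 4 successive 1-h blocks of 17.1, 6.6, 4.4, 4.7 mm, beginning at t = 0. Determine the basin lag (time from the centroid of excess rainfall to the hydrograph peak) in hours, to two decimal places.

Centroid of excess rainfall: t_c = Σ P_i·t̄_i / ΣP_i = 1.3994 h (block centres at 0.5, 1.5, 2.5, 3.5 h).
Hydrograph peak occurs at t = 7 h, so basin lag t_L = 7 − 1.3994 = 5.60 h.

t_L ≈ 5.60 h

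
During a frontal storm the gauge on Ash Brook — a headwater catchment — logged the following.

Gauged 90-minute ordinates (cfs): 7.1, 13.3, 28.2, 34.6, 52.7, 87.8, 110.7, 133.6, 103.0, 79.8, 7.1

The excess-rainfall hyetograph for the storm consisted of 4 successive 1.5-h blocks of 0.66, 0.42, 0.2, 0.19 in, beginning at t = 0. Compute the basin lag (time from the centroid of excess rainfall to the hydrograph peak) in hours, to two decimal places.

Centroid of excess rainfall: t_c = Σ P_i·t̄_i / ΣP_i = 2.1684 h (block centres at 0.75, 2.25, 3.75, 5.25 h).
Hydrograph peak occurs at t = 10.5 h, so basin lag t_L = 10.5 − 2.1684 = 8.33 h.

t_L ≈ 8.33 h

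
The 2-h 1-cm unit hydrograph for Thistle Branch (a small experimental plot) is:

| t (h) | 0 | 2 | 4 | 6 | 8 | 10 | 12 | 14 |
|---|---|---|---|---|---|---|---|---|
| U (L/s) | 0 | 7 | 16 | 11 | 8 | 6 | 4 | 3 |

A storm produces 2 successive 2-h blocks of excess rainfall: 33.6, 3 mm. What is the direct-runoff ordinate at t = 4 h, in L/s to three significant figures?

By discrete convolution, Q_j = Σ (P_i / 10 mm) · U_{j−i}.
At t = 4 h (j=2): Q = (33.6/10)·16 + (3/10)·7 = 55.9 L/s.

Q ≈ 55.9 L/s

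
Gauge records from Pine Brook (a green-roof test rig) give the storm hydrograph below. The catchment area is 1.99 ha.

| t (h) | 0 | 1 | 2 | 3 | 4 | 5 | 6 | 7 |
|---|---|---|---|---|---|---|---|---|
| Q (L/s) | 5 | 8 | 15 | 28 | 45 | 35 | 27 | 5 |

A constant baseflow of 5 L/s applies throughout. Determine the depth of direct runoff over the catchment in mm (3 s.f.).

d ≈ 23.2 mm

Direct runoff: 0.0, 3.0, 10.0, 23.0, 40.0, 30.0, 22.0, 0.0 L/s; ΣQ_DR = 128.0 L/s.
V = ΣQ_DR · Δt = 128.0 × 3600 s = 4.608 × 10^5 L.
Over A = 1.99 ha, depth = V / A = 23.2 mm.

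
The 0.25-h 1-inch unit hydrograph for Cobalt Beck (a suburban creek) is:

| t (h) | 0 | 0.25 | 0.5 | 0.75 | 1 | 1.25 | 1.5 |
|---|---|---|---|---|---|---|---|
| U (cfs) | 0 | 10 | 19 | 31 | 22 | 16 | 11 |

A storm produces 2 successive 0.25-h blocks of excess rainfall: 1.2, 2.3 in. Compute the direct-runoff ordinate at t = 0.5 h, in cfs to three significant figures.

By discrete convolution, Q_j = Σ (P_i / 1 in) · U_{j−i}.
At t = 0.5 h (j=2): Q = (1.2/1)·19 + (2.3/1)·10 = 45.8 cfs.

Q ≈ 45.8 cfs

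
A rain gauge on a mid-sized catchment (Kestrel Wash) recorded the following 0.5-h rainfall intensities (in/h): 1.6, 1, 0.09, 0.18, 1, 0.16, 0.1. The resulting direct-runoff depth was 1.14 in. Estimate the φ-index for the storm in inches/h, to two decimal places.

Only the 3 blocks with intensity above φ contribute runoff: 1.6, 1, 1 in/h.
Σ(I−φ)·Δt = d  ⇒  (1.6+1+1 − 3φ)·0.5 = 1.14
φ = (3.600 − 1.14/0.5) / 3 = 0.44 in/h.

φ ≈ 0.44 in/h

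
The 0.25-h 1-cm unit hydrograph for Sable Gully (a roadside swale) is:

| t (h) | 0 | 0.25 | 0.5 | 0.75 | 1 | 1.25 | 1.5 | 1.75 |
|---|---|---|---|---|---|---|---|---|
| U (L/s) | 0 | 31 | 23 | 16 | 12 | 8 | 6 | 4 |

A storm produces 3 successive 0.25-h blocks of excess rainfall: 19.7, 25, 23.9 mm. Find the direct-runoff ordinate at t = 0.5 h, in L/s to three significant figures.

Q ≈ 123 L/s

By discrete convolution, Q_j = Σ (P_i / 10 mm) · U_{j−i}.
At t = 0.5 h (j=2): Q = (19.7/10)·23 + (25/10)·31 + (23.9/10)·0 = 123 L/s.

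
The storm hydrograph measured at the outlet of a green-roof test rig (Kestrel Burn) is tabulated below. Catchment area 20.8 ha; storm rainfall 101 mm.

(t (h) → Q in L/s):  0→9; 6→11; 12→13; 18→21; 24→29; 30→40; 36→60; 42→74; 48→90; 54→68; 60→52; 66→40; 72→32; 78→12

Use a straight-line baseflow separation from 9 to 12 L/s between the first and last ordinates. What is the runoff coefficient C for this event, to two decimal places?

C ≈ 0.42

ΣQ_DR = 404.0 L/s; V = ΣQ_DR·Δt = 8.726 × 10^6 L.
Runoff depth d = V / A = 41.95 mm.
C = d / P = 41.95 / 101 = 0.42.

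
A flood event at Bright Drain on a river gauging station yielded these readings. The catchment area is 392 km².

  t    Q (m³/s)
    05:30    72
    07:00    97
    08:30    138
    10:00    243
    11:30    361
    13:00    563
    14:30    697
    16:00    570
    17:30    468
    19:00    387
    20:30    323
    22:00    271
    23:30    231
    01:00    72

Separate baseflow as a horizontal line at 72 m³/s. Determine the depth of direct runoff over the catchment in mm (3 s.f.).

d ≈ 48.0 mm

Direct runoff: 0.0, 25.0, 66.0, 171.0, 289.0, 491.0, 625.0, 498.0, 396.0, 315.0, 251.0, 199.0, 159.0, 0.0 m³/s; ΣQ_DR = 3485 m³/s.
V = ΣQ_DR · Δt = 3485 × 5400 s = 1.882 × 10^7 m³.
Over A = 392 km², depth = V / A = 48.0 mm.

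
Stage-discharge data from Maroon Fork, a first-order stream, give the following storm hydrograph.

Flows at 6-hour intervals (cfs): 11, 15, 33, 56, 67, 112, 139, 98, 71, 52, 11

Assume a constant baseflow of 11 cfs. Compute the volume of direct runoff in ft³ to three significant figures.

Direct-runoff ordinates (Q − Q_b): 0.0, 4.0, 22.0, 45.0, 56.0, 101.0, 128.0, 87.0, 60.0, 41.0, 0.0 cfs.
ΣQ_DR = 544.0 cfs.
With Δt = 6 h = 21600 s, V = ΣQ_DR · Δt = 544.0 × 21600 = 1.18 × 10^7 ft³.

V ≈ 1.18 × 10^7 ft³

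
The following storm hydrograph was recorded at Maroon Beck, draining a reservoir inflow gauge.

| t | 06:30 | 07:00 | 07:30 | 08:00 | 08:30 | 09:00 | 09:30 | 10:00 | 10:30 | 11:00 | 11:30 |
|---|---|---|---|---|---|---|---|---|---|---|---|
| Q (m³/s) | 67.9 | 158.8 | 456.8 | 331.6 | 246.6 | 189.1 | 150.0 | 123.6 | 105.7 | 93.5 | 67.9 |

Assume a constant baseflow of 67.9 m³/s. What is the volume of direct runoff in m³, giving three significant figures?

Direct-runoff ordinates (Q − Q_b): 0.0, 90.9, 388.9, 263.7, 178.7, 121.2, 82.1, 55.7, 37.8, 25.6, 0.0 m³/s.
ΣQ_DR = 1245 m³/s.
With Δt = 0.5 h = 1800 s, V = ΣQ_DR · Δt = 1245 × 1800 = 2.24 × 10^6 m³.

V ≈ 2.24 × 10^6 m³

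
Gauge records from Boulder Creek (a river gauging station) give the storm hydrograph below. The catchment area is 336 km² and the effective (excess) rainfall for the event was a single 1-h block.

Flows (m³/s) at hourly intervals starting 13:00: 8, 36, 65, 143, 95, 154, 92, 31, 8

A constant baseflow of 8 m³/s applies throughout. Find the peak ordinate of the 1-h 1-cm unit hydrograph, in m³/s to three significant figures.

Direct runoff: 0.0, 28.0, 57.0, 135.0, 87.0, 146.0, 84.0, 23.0, 0.0 m³/s; ΣQ_DR = 560.0 m³/s, peak = 146.0 m³/s.
Runoff depth d = ΣQ_DR·Δt / A = 560.0 × 3600 / (336 km²) = 6.000 mm.
The 1-cm UH is the DRH scaled by (10 mm)/d, so U_p = 146.0 × 10/6.000 = 243 m³/s.

U_p ≈ 243 m³/s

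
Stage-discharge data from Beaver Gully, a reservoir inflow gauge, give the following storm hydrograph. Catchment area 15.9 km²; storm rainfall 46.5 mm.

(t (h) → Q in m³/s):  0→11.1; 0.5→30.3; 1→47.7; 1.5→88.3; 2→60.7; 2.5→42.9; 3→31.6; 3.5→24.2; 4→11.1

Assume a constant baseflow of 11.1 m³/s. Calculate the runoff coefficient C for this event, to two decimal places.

C ≈ 0.60

ΣQ_DR = 248.0 m³/s; V = ΣQ_DR·Δt = 4.464 × 10^5 m³.
Runoff depth d = V / A = 28.08 mm.
C = d / P = 28.08 / 46.5 = 0.60.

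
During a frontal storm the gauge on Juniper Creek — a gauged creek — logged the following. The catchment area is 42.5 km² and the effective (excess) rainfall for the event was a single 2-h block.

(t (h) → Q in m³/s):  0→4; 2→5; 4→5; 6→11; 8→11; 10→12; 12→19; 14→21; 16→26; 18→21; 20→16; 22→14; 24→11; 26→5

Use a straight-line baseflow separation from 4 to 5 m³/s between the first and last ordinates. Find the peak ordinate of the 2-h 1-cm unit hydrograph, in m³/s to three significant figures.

U_p ≈ 10.7 m³/s

Direct runoff: 0.00, 0.92, 0.85, 6.77, 6.69, 7.62, 14.54, 16.46, 21.38, 16.31, 11.23, 9.15, 6.08, 0.00 m³/s; ΣQ_DR = 118.0 m³/s, peak = 21.38 m³/s.
Runoff depth d = ΣQ_DR·Δt / A = 118.0 × 7200 / (42.5 km²) = 19.99 mm.
The 1-cm UH is the DRH scaled by (10 mm)/d, so U_p = 21.38 × 10/19.99 = 10.7 m³/s.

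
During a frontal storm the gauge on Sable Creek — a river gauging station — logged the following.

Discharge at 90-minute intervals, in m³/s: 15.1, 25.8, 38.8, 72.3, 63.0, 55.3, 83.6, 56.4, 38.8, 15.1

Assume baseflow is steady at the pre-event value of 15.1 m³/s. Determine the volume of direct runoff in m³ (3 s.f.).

V ≈ 1.69 × 10^6 m³

Direct-runoff ordinates (Q − Q_b): 0.0, 10.7, 23.7, 57.2, 47.9, 40.2, 68.5, 41.3, 23.7, 0.0 m³/s.
ΣQ_DR = 313.2 m³/s.
With Δt = 1.5 h = 5400 s, V = ΣQ_DR · Δt = 313.2 × 5400 = 1.69 × 10^6 m³.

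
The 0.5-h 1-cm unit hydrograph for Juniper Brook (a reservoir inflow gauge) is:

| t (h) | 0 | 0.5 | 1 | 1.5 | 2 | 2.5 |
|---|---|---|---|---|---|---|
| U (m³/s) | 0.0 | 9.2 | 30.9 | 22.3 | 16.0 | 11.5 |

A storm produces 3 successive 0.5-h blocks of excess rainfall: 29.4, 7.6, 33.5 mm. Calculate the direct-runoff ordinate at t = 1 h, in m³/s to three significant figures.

By discrete convolution, Q_j = Σ (P_i / 10 mm) · U_{j−i}.
At t = 1 h (j=2): Q = (29.4/10)·30.9 + (7.6/10)·9.2 + (33.5/10)·0.0 = 97.8 m³/s.

Q ≈ 97.8 m³/s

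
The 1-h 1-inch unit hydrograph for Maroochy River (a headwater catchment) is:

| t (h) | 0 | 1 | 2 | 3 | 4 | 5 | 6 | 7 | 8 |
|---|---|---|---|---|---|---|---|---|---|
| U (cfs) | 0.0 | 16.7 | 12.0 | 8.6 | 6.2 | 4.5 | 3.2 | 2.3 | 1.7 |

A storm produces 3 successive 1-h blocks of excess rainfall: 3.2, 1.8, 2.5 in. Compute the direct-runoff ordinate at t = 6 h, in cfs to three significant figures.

Q ≈ 33.8 cfs

By discrete convolution, Q_j = Σ (P_i / 1 in) · U_{j−i}.
At t = 6 h (j=6): Q = (3.2/1)·3.2 + (1.8/1)·4.5 + (2.5/1)·6.2 = 33.8 cfs.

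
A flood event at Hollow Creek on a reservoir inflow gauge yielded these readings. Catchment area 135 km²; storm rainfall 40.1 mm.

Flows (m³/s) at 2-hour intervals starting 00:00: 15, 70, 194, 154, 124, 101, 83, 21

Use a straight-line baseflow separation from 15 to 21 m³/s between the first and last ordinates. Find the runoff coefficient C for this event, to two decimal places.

ΣQ_DR = 618.0 m³/s; V = ΣQ_DR·Δt = 4.450 × 10^6 m³.
Runoff depth d = V / A = 32.96 mm.
C = d / P = 32.96 / 40.1 = 0.82.

C ≈ 0.82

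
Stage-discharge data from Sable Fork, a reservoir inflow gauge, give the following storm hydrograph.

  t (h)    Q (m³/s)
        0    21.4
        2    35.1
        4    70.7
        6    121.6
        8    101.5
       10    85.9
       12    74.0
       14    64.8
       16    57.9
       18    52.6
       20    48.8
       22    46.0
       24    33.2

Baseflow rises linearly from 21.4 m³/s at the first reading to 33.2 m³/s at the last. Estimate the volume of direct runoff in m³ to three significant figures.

V ≈ 3.30 × 10^6 m³

Direct-runoff ordinates (Q − Q_b): 0.00, 12.72, 47.33, 97.25, 76.17, 59.58, 46.70, 36.52, 28.63, 22.35, 17.57, 13.78, 0.00 m³/s.
ΣQ_DR = 458.6 m³/s.
With Δt = 2 h = 7200 s, V = ΣQ_DR · Δt = 458.6 × 7200 = 3.30 × 10^6 m³.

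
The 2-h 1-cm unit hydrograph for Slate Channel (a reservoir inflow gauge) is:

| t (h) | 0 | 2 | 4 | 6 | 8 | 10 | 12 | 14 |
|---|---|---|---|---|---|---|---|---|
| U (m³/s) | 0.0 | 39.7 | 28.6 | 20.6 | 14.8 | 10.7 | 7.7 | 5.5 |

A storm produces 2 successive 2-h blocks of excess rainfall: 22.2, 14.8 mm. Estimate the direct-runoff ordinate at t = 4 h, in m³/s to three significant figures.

By discrete convolution, Q_j = Σ (P_i / 10 mm) · U_{j−i}.
At t = 4 h (j=2): Q = (22.2/10)·28.6 + (14.8/10)·39.7 = 122 m³/s.

Q ≈ 122 m³/s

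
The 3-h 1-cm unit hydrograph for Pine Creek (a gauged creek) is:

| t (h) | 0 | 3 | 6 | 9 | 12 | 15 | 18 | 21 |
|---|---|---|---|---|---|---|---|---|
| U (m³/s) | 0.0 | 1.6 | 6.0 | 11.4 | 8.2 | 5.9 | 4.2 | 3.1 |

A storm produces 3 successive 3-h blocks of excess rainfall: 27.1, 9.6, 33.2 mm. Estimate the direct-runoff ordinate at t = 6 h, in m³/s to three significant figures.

By discrete convolution, Q_j = Σ (P_i / 10 mm) · U_{j−i}.
At t = 6 h (j=2): Q = (27.1/10)·6.0 + (9.6/10)·1.6 + (33.2/10)·0.0 = 17.8 m³/s.

Q ≈ 17.8 m³/s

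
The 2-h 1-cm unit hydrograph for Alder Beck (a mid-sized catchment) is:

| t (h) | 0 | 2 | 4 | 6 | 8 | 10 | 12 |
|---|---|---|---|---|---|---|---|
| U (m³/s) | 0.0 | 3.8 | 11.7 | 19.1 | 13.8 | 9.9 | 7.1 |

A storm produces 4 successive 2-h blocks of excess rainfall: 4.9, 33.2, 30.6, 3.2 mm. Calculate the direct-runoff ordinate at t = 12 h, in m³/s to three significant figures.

Q ≈ 84.7 m³/s

By discrete convolution, Q_j = Σ (P_i / 10 mm) · U_{j−i}.
At t = 12 h (j=6): Q = (4.9/10)·7.1 + (33.2/10)·9.9 + (30.6/10)·13.8 + (3.2/10)·19.1 = 84.7 m³/s.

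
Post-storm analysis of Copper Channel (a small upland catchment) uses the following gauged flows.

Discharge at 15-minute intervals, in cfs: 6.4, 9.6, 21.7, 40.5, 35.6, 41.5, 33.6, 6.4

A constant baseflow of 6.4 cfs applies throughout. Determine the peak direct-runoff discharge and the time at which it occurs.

Subtracting baseflow gives direct-runoff ordinates: 0.0, 3.2, 15.3, 34.1, 29.2, 35.1, 27.2, 0.0 cfs.
The maximum is 35.1 cfs, occurring at the reading for t = 1.25 h.

Q_p = 35.1 cfs at t = 1.25 h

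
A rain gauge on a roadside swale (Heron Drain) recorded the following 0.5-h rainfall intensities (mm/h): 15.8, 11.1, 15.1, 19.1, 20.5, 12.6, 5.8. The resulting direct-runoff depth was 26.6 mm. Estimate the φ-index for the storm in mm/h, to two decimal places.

φ ≈ 6.83 mm/h

Only the 6 blocks with intensity above φ contribute runoff: 15.8, 11.1, 15.1, 19.1, 20.5, 12.6 mm/h.
Σ(I−φ)·Δt = d  ⇒  (15.8+11.1+15.1+19.1+20.5+12.6 − 6φ)·0.5 = 26.6
φ = (94.20 − 26.6/0.5) / 6 = 6.83 mm/h.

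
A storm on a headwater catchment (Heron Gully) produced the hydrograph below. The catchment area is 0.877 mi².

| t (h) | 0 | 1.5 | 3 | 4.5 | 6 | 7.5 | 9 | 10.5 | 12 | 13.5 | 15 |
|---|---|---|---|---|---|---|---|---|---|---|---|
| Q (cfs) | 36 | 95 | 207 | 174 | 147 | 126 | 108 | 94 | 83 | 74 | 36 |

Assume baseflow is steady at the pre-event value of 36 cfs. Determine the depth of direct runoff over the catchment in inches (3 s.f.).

d ≈ 2.08 in

Direct runoff: 0.0, 59.0, 171.0, 138.0, 111.0, 90.0, 72.0, 58.0, 47.0, 38.0, 0.0 cfs; ΣQ_DR = 784.0 cfs.
V = ΣQ_DR · Δt = 784.0 × 5400 s = 4.234 × 10^6 ft³.
Over A = 0.877 mi², depth = V / A = 2.08 in.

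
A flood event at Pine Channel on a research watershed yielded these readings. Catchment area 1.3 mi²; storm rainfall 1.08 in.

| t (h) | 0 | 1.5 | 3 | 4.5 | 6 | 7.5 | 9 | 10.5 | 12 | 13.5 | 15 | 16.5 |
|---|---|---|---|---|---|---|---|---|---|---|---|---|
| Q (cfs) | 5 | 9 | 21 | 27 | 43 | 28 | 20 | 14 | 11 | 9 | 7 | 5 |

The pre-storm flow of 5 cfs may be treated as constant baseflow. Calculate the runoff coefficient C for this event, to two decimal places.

ΣQ_DR = 139.0 cfs; V = ΣQ_DR·Δt = 7.506 × 10^5 ft³.
Runoff depth d = V / A = 0.2485 in.
C = d / P = 0.2485 / 1.08 = 0.23.

C ≈ 0.23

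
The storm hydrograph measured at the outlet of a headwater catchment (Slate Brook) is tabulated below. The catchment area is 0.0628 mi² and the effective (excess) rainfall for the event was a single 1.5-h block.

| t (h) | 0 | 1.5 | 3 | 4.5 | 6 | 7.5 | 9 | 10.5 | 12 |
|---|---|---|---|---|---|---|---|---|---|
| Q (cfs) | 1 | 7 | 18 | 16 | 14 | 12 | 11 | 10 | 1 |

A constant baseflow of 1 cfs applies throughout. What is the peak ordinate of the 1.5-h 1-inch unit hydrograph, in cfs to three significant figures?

U_p ≈ 5.67 cfs

Direct runoff: 0.0, 6.0, 17.0, 15.0, 13.0, 11.0, 10.0, 9.0, 0.0 cfs; ΣQ_DR = 81.00 cfs, peak = 17.0 cfs.
Runoff depth d = ΣQ_DR·Δt / A = 81.00 × 5400 / (0.0628 mi²) = 2.998 in.
The 1-inch UH is the DRH scaled by (1 in)/d, so U_p = 17.0 × 1/2.998 = 5.67 cfs.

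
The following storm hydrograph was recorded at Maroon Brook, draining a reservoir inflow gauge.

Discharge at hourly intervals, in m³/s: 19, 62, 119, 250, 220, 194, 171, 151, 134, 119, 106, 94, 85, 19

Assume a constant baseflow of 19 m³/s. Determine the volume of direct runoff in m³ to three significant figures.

V ≈ 5.32 × 10^6 m³

Direct-runoff ordinates (Q − Q_b): 0.0, 43.0, 100.0, 231.0, 201.0, 175.0, 152.0, 132.0, 115.0, 100.0, 87.0, 75.0, 66.0, 0.0 m³/s.
ΣQ_DR = 1477 m³/s.
With Δt = 1 h = 3600 s, V = ΣQ_DR · Δt = 1477 × 3600 = 5.32 × 10^6 m³.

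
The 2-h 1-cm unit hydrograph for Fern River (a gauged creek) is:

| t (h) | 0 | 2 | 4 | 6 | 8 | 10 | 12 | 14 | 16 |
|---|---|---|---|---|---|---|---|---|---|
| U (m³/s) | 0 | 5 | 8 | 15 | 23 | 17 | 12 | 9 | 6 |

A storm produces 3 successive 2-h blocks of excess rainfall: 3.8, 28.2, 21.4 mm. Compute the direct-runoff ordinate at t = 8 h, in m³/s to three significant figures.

Q ≈ 68.2 m³/s

By discrete convolution, Q_j = Σ (P_i / 10 mm) · U_{j−i}.
At t = 8 h (j=4): Q = (3.8/10)·23 + (28.2/10)·15 + (21.4/10)·8 = 68.2 m³/s.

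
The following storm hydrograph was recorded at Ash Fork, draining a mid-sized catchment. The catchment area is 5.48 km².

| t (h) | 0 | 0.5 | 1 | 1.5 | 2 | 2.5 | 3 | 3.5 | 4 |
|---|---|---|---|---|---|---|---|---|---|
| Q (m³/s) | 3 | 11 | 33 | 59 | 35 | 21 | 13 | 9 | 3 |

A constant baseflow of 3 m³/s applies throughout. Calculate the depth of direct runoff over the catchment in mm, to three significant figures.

Direct runoff: 0.0, 8.0, 30.0, 56.0, 32.0, 18.0, 10.0, 6.0, 0.0 m³/s; ΣQ_DR = 160.0 m³/s.
V = ΣQ_DR · Δt = 160.0 × 1800 s = 2.880 × 10^5 m³.
Over A = 5.48 km², depth = V / A = 52.6 mm.

d ≈ 52.6 mm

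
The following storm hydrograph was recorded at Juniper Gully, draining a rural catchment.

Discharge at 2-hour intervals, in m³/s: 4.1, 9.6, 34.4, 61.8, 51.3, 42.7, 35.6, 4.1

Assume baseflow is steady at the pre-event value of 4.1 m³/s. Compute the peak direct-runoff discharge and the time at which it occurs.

Q_p = 57.7 m³/s at t = 6 h

Subtracting baseflow gives direct-runoff ordinates: 0.0, 5.5, 30.3, 57.7, 47.2, 38.6, 31.5, 0.0 m³/s.
The maximum is 57.7 m³/s, occurring at the reading for t = 6 h.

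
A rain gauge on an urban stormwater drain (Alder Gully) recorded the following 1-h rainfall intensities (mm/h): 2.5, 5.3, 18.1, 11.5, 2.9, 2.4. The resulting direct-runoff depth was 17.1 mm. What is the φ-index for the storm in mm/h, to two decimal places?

φ ≈ 6.25 mm/h

Only the 2 blocks with intensity above φ contribute runoff: 18.1, 11.5 mm/h.
Σ(I−φ)·Δt = d  ⇒  (18.1+11.5 − 2φ)·1 = 17.1
φ = (29.60 − 17.1/1) / 2 = 6.25 mm/h.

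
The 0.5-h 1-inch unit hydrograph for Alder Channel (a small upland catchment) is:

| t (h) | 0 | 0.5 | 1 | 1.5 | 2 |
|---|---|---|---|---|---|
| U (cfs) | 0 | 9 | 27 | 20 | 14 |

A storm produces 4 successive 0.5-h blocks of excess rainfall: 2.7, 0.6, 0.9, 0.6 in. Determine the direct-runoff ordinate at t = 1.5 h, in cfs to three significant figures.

Q ≈ 78.3 cfs

By discrete convolution, Q_j = Σ (P_i / 1 in) · U_{j−i}.
At t = 1.5 h (j=3): Q = (2.7/1)·20 + (0.6/1)·27 + (0.9/1)·9 + (0.6/1)·0 = 78.3 cfs.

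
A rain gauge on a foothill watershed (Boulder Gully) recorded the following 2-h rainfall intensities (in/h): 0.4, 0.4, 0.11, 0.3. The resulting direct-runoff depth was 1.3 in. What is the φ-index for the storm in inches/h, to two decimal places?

φ ≈ 0.15 in/h

Only the 3 blocks with intensity above φ contribute runoff: 0.4, 0.4, 0.3 in/h.
Σ(I−φ)·Δt = d  ⇒  (0.4+0.4+0.3 − 3φ)·2 = 1.3
φ = (1.100 − 1.3/2) / 3 = 0.15 in/h.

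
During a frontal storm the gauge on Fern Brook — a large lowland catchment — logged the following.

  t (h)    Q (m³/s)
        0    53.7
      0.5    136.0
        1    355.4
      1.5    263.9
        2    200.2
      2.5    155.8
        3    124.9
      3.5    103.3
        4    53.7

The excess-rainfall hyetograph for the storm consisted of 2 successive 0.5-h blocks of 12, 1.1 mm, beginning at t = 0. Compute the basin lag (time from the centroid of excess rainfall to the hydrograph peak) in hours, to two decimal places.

Centroid of excess rainfall: t_c = Σ P_i·t̄_i / ΣP_i = 0.2920 h (block centres at 0.25, 0.75 h).
Hydrograph peak occurs at t = 1 h, so basin lag t_L = 1 − 0.2920 = 0.71 h.

t_L ≈ 0.71 h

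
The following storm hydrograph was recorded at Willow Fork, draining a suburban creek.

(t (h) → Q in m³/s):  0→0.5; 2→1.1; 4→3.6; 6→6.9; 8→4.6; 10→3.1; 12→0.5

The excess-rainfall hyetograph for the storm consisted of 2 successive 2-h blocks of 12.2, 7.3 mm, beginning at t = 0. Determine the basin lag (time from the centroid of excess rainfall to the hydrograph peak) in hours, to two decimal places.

t_L ≈ 4.25 h

Centroid of excess rainfall: t_c = Σ P_i·t̄_i / ΣP_i = 1.7487 h (block centres at 1, 3 h).
Hydrograph peak occurs at t = 6 h, so basin lag t_L = 6 − 1.7487 = 4.25 h.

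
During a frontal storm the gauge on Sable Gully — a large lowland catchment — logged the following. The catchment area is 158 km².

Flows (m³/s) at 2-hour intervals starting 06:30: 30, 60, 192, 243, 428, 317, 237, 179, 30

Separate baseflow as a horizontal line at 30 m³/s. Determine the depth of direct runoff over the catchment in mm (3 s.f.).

Direct runoff: 0.0, 30.0, 162.0, 213.0, 398.0, 287.0, 207.0, 149.0, 0.0 m³/s; ΣQ_DR = 1446 m³/s.
V = ΣQ_DR · Δt = 1446 × 7200 s = 1.041 × 10^7 m³.
Over A = 158 km², depth = V / A = 65.9 mm.

d ≈ 65.9 mm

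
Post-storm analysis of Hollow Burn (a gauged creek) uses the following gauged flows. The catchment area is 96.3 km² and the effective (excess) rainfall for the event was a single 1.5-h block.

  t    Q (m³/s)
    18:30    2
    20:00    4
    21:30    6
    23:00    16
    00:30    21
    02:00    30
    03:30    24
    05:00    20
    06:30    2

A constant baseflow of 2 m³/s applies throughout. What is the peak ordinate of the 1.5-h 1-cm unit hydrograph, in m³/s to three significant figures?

Direct runoff: 0.0, 2.0, 4.0, 14.0, 19.0, 28.0, 22.0, 18.0, 0.0 m³/s; ΣQ_DR = 107.0 m³/s, peak = 28.0 m³/s.
Runoff depth d = ΣQ_DR·Δt / A = 107.0 × 5400 / (96.3 km²) = 6.000 mm.
The 1-cm UH is the DRH scaled by (10 mm)/d, so U_p = 28.0 × 10/6.000 = 46.7 m³/s.

U_p ≈ 46.7 m³/s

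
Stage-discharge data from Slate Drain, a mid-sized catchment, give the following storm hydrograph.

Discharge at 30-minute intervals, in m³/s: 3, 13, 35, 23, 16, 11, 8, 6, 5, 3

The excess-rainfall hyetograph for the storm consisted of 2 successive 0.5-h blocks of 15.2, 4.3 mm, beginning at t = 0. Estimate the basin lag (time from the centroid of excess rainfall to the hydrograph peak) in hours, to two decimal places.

Centroid of excess rainfall: t_c = Σ P_i·t̄_i / ΣP_i = 0.3603 h (block centres at 0.25, 0.75 h).
Hydrograph peak occurs at t = 1 h, so basin lag t_L = 1 − 0.3603 = 0.64 h.

t_L ≈ 0.64 h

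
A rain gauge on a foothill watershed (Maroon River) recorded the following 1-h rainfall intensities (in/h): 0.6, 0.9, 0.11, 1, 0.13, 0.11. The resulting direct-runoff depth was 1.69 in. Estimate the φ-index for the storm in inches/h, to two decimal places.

φ ≈ 0.27 in/h

Only the 3 blocks with intensity above φ contribute runoff: 0.6, 0.9, 1 in/h.
Σ(I−φ)·Δt = d  ⇒  (0.6+0.9+1 − 3φ)·1 = 1.69
φ = (2.500 − 1.69/1) / 3 = 0.27 in/h.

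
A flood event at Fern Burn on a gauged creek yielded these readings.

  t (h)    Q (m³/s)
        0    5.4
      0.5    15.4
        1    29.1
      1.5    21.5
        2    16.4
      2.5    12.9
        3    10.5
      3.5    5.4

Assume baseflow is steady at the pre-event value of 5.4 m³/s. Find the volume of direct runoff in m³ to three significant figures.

Direct-runoff ordinates (Q − Q_b): 0.0, 10.0, 23.7, 16.1, 11.0, 7.5, 5.1, 0.0 m³/s.
ΣQ_DR = 73.40 m³/s.
With Δt = 0.5 h = 1800 s, V = ΣQ_DR · Δt = 73.40 × 1800 = 1.32 × 10^5 m³.

V ≈ 1.32 × 10^5 m³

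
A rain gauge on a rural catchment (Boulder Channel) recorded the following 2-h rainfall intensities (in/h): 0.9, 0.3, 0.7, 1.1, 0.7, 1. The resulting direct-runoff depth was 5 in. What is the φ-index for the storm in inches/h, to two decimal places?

Only the 5 blocks with intensity above φ contribute runoff: 0.9, 0.7, 1.1, 0.7, 1 in/h.
Σ(I−φ)·Δt = d  ⇒  (0.9+0.7+1.1+0.7+1 − 5φ)·2 = 5
φ = (4.400 − 5/2) / 5 = 0.38 in/h.

φ ≈ 0.38 in/h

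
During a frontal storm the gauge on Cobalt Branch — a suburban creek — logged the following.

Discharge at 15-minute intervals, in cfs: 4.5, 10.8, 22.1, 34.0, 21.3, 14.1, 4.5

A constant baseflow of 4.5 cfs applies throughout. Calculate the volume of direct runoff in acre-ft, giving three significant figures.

V ≈ 1.65 acre-ft

Direct-runoff ordinates (Q − Q_b): 0.0, 6.3, 17.6, 29.5, 16.8, 9.6, 0.0 cfs.
ΣQ_DR = 79.80 cfs.
With Δt = 0.25 h = 900 s, V = ΣQ_DR · Δt = 79.80 × 900 = 71800 ft³ = 1.65 acre-ft.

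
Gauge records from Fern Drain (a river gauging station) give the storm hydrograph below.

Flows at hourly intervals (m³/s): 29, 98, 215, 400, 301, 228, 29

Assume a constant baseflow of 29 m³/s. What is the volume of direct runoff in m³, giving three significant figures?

V ≈ 3.95 × 10^6 m³

Direct-runoff ordinates (Q − Q_b): 0.0, 69.0, 186.0, 371.0, 272.0, 199.0, 0.0 m³/s.
ΣQ_DR = 1097 m³/s.
With Δt = 1 h = 3600 s, V = ΣQ_DR · Δt = 1097 × 3600 = 3.95 × 10^6 m³.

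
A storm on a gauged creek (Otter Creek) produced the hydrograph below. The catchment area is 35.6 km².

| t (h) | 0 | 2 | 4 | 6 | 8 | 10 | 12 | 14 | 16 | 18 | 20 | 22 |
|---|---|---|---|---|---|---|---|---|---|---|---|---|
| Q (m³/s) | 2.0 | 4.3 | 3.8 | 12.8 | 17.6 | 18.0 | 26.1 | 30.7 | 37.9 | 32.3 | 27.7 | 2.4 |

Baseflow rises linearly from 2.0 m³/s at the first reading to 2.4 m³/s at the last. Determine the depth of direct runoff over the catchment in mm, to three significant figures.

Direct runoff: 0.00, 2.26, 1.73, 10.69, 15.45, 15.82, 23.88, 28.45, 35.61, 29.97, 25.34, 0.00 m³/s; ΣQ_DR = 189.2 m³/s.
V = ΣQ_DR · Δt = 189.2 × 7200 s = 1.362 × 10^6 m³.
Over A = 35.6 km², depth = V / A = 38.3 mm.

d ≈ 38.3 mm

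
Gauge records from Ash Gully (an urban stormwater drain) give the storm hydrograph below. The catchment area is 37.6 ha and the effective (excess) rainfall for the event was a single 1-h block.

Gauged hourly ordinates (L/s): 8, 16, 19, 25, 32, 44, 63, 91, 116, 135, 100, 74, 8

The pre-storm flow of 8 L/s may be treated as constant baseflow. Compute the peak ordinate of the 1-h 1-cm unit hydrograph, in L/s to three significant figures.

Direct runoff: 0.0, 8.0, 11.0, 17.0, 24.0, 36.0, 55.0, 83.0, 108.0, 127.0, 92.0, 66.0, 0.0 L/s; ΣQ_DR = 627.0 L/s, peak = 127.0 L/s.
Runoff depth d = ΣQ_DR·Δt / A = 627.0 × 3600 / (37.6 ha) = 6.003 mm.
The 1-cm UH is the DRH scaled by (10 mm)/d, so U_p = 127.0 × 10/6.003 = 212 L/s.

U_p ≈ 212 L/s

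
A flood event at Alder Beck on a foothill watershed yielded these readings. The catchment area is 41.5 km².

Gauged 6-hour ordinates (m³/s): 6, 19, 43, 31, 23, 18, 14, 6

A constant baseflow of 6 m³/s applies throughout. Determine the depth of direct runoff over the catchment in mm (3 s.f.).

Direct runoff: 0.0, 13.0, 37.0, 25.0, 17.0, 12.0, 8.0, 0.0 m³/s; ΣQ_DR = 112.0 m³/s.
V = ΣQ_DR · Δt = 112.0 × 21600 s = 2.419 × 10^6 m³.
Over A = 41.5 km², depth = V / A = 58.3 mm.

d ≈ 58.3 mm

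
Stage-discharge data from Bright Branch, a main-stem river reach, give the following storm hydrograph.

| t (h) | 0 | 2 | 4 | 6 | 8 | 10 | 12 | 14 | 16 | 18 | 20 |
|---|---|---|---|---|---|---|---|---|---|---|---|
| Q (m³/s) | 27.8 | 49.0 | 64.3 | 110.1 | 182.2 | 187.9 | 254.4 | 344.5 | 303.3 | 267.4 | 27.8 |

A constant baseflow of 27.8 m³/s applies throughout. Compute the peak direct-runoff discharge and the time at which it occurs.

Q_p = 316.7 m³/s at t = 14 h

Subtracting baseflow gives direct-runoff ordinates: 0.0, 21.2, 36.5, 82.3, 154.4, 160.1, 226.6, 316.7, 275.5, 239.6, 0.0 m³/s.
The maximum is 316.7 m³/s, occurring at the reading for t = 14 h.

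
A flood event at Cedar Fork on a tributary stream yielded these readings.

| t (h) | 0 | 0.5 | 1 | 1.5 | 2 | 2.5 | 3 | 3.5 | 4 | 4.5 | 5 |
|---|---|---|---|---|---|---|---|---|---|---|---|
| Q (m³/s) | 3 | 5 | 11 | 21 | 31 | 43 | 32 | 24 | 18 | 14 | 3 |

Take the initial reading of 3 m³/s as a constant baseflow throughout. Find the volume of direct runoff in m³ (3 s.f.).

V ≈ 3.10 × 10^5 m³

Direct-runoff ordinates (Q − Q_b): 0.0, 2.0, 8.0, 18.0, 28.0, 40.0, 29.0, 21.0, 15.0, 11.0, 0.0 m³/s.
ΣQ_DR = 172.0 m³/s.
With Δt = 0.5 h = 1800 s, V = ΣQ_DR · Δt = 172.0 × 1800 = 3.10 × 10^5 m³.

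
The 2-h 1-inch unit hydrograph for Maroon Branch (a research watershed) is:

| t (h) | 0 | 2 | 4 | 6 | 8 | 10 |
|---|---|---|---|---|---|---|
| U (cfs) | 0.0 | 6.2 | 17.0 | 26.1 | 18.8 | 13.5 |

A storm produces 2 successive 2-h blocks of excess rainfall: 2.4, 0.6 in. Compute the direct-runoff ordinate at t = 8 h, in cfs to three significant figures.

By discrete convolution, Q_j = Σ (P_i / 1 in) · U_{j−i}.
At t = 8 h (j=4): Q = (2.4/1)·18.8 + (0.6/1)·26.1 = 60.8 cfs.

Q ≈ 60.8 cfs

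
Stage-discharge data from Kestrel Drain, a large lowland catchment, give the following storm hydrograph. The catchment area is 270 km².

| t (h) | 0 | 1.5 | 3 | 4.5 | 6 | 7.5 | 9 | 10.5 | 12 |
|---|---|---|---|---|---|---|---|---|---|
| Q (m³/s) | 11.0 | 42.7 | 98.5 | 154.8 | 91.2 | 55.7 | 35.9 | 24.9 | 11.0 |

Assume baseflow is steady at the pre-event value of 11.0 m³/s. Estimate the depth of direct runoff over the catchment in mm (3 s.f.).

Direct runoff: 0.0, 31.7, 87.5, 143.8, 80.2, 44.7, 24.9, 13.9, 0.0 m³/s; ΣQ_DR = 426.7 m³/s.
V = ΣQ_DR · Δt = 426.7 × 5400 s = 2.304 × 10^6 m³.
Over A = 270 km², depth = V / A = 8.53 mm.

d ≈ 8.53 mm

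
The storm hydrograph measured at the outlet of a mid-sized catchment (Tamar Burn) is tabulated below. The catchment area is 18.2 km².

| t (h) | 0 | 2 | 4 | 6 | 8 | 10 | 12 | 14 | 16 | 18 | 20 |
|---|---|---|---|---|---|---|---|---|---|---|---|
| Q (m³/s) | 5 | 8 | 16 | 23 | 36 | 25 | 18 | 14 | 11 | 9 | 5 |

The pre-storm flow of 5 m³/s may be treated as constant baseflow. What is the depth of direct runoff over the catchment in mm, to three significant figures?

d ≈ 45.5 mm

Direct runoff: 0.0, 3.0, 11.0, 18.0, 31.0, 20.0, 13.0, 9.0, 6.0, 4.0, 0.0 m³/s; ΣQ_DR = 115.0 m³/s.
V = ΣQ_DR · Δt = 115.0 × 7200 s = 8.280 × 10^5 m³.
Over A = 18.2 km², depth = V / A = 45.5 mm.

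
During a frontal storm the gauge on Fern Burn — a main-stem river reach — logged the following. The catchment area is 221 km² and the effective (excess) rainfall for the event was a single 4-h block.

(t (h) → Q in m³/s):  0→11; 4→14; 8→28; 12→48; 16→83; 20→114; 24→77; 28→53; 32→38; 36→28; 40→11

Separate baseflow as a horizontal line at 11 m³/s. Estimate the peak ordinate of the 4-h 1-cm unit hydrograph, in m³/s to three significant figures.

U_p ≈ 41.2 m³/s

Direct runoff: 0.0, 3.0, 17.0, 37.0, 72.0, 103.0, 66.0, 42.0, 27.0, 17.0, 0.0 m³/s; ΣQ_DR = 384.0 m³/s, peak = 103.0 m³/s.
Runoff depth d = ΣQ_DR·Δt / A = 384.0 × 14400 / (221 km²) = 25.02 mm.
The 1-cm UH is the DRH scaled by (10 mm)/d, so U_p = 103.0 × 10/25.02 = 41.2 m³/s.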